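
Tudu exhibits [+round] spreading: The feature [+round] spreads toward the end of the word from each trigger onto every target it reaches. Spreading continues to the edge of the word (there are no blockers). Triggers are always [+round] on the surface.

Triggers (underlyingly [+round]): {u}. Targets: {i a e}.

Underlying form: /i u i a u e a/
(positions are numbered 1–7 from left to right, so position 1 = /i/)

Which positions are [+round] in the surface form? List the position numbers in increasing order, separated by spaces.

2 3 4 5 6 7

From /u/ at 2 rightward: 3 /i/ → [+round]; 4 /a/ → [+round]; 5 /u/ is itself a trigger — this domain ends here.
From /u/ at 5 rightward: 6 /e/ → [+round]; 7 /a/ → [+round]; word edge.
Target with no active source: position 1 stays [-round].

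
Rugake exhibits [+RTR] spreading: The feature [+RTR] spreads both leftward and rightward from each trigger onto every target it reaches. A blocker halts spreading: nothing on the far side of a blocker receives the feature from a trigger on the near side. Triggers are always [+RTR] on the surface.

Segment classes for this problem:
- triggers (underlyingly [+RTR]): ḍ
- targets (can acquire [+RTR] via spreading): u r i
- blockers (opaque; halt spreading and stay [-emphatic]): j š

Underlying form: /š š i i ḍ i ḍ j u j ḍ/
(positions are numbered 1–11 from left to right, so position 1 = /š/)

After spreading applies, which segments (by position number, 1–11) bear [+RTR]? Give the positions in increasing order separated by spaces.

From /ḍ/ at 5 rightward: 6 /i/ → [+RTR]; 7 /ḍ/ is itself a trigger — this domain ends here.
From /ḍ/ at 5 leftward: 4 /i/ → [+RTR]; 3 /i/ → [+RTR]; 2 /š/ blocks.
From /ḍ/ at 7 rightward: 8 /j/ blocks.
From /ḍ/ at 7 leftward: 6 /i/ → [+RTR]; 5 /ḍ/ is itself a trigger — this domain ends here.
From /ḍ/ at 11 rightward: word edge.
From /ḍ/ at 11 leftward: 10 /j/ blocks.
Target with no active source: position 9 stays [-emphatic].

3 4 5 6 7 11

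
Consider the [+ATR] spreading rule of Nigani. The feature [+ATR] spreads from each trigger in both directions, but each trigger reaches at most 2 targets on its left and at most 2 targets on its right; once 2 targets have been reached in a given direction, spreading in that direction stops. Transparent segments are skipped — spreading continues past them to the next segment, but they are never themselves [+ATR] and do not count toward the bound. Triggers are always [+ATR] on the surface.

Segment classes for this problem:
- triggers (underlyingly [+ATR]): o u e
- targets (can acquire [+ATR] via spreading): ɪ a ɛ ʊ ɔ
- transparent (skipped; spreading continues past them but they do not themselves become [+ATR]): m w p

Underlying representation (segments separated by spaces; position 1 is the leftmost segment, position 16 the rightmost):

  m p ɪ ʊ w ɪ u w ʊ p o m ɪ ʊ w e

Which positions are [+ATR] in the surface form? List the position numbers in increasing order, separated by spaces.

4 6 7 9 11 13 14 16

From /u/ at 7 rightward: 8 /w/ transparent; 9 /ʊ/ → [+ATR]; 10 /p/ transparent; 11 /o/ is itself a trigger — this domain ends here.
From /u/ at 7 leftward: 6 /ɪ/ → [+ATR]; 5 /w/ transparent; 4 /ʊ/ → [+ATR]; bound reached.
From /o/ at 11 rightward: 12 /m/ transparent; 13 /ɪ/ → [+ATR]; 14 /ʊ/ → [+ATR]; bound reached.
From /o/ at 11 leftward: 10 /p/ transparent; 9 /ʊ/ → [+ATR]; 8 /w/ transparent; 7 /u/ is itself a trigger — this domain ends here.
From /e/ at 16 rightward: word edge.
From /e/ at 16 leftward: 15 /w/ transparent; 14 /ʊ/ → [+ATR]; 13 /ɪ/ → [+ATR]; bound reached.
Target with no active source: position 3 stays [-ATR].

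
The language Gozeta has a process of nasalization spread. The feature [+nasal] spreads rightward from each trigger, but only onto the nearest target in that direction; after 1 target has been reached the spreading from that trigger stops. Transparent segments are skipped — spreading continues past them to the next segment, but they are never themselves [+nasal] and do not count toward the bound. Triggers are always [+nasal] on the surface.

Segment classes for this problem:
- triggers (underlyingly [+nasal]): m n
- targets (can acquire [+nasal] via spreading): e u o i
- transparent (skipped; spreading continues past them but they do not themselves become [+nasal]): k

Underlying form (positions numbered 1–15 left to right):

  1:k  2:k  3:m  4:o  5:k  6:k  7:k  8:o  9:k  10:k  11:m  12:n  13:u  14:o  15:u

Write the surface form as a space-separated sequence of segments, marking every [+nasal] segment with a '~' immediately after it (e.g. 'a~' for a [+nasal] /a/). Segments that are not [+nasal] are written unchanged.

From /m/ at 3 rightward: 4 /o/ → [+nasal]; bound reached.
From /m/ at 11 rightward: 12 /n/ is itself a trigger — this domain ends here.
From /n/ at 12 rightward: 13 /u/ → [+nasal]; bound reached.
Targets with no active source: positions 8 14 15 stay [-nasal].
[+nasal] positions on the surface: 3 4 11 12 13.

k k m~ o~ k k k o k k m~ n~ u~ o u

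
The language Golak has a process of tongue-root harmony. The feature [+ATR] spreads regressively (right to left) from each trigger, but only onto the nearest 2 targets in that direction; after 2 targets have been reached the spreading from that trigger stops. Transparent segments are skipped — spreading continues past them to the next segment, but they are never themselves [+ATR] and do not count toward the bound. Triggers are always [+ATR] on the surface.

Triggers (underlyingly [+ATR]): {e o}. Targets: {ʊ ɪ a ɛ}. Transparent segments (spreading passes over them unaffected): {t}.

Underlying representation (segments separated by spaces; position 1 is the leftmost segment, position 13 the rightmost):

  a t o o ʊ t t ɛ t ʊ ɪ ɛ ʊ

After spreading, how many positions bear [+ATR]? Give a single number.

3

From /o/ at 3 leftward: 2 /t/ transparent; 1 /a/ → [+ATR]; word edge.
From /o/ at 4 leftward: 3 /o/ is itself a trigger — this domain ends here.
Targets with no active source: positions 5 8 10 11 12 13 stay [-ATR].
[+ATR] positions on the surface: 1 3 4.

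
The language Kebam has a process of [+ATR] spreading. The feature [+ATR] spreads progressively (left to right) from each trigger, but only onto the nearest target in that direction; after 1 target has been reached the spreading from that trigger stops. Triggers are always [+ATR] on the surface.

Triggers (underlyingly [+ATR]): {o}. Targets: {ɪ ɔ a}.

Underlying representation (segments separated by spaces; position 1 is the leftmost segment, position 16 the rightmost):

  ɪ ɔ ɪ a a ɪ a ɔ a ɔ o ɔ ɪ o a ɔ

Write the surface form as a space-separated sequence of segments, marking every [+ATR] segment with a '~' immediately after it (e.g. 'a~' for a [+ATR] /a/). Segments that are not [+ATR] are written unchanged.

ɪ ɔ ɪ a a ɪ a ɔ a ɔ o~ ɔ~ ɪ o~ a~ ɔ

From /o/ at 11 rightward: 12 /ɔ/ → [+ATR]; bound reached.
From /o/ at 14 rightward: 15 /a/ → [+ATR]; bound reached.
Targets with no active source: positions 1 2 3 4 5 6 7 8 9 10 13 16 stay [-ATR].
[+ATR] positions on the surface: 11 12 14 15.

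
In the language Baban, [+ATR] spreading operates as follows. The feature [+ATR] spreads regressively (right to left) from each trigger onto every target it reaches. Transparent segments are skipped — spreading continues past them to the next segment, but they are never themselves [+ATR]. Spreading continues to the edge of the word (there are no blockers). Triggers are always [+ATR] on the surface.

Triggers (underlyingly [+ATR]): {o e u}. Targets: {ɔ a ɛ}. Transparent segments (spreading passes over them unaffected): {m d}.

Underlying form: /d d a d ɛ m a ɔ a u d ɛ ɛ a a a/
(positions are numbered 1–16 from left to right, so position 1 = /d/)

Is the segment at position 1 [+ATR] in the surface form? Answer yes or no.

no

From /u/ at 10 leftward: 9 /a/ → [+ATR]; 8 /ɔ/ → [+ATR]; 7 /a/ → [+ATR]; 6 /m/ transparent; 5 /ɛ/ → [+ATR]; 4 /d/ transparent; 3 /a/ → [+ATR]; 2 /d/ transparent; 1 /d/ transparent; word edge.
Targets with no active source: positions 12 13 14 15 16 stay [-ATR].
[+ATR] positions on the surface: 3 5 7 8 9 10.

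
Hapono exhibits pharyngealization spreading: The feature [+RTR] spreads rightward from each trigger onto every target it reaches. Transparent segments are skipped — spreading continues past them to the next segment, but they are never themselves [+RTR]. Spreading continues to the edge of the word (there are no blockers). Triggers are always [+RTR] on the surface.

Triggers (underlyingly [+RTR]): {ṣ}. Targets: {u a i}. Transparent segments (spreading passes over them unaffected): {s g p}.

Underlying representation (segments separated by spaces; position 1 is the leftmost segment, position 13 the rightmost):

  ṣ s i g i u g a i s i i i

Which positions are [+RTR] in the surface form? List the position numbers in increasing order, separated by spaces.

From /ṣ/ at 1 rightward: 2 /s/ transparent; 3 /i/ → [+RTR]; 4 /g/ transparent; 5 /i/ → [+RTR]; 6 /u/ → [+RTR]; 7 /g/ transparent; 8 /a/ → [+RTR]; 9 /i/ → [+RTR]; 10 /s/ transparent; 11 /i/ → [+RTR]; 12 /i/ → [+RTR]; 13 /i/ → [+RTR]; word edge.

1 3 5 6 8 9 11 12 13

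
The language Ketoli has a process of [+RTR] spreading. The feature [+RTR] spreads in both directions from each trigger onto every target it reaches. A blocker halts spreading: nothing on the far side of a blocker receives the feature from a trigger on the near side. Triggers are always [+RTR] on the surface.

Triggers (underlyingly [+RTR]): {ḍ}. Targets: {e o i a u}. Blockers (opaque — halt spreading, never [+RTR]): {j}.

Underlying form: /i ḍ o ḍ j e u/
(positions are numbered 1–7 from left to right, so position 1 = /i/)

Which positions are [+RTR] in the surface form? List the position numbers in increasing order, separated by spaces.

1 2 3 4

From /ḍ/ at 2 rightward: 3 /o/ → [+RTR]; 4 /ḍ/ is itself a trigger — this domain ends here.
From /ḍ/ at 2 leftward: 1 /i/ → [+RTR]; word edge.
From /ḍ/ at 4 rightward: 5 /j/ blocks.
From /ḍ/ at 4 leftward: 3 /o/ → [+RTR]; 2 /ḍ/ is itself a trigger — this domain ends here.
Targets with no active source: positions 6 7 stay [-emphatic].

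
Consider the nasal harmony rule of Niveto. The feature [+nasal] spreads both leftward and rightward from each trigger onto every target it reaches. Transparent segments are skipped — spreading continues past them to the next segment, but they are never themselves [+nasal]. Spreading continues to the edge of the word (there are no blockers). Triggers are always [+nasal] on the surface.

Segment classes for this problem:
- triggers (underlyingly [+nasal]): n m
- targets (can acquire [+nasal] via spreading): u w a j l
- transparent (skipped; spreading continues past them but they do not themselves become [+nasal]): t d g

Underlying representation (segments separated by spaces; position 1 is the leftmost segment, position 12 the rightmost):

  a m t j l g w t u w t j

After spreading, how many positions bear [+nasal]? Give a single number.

From /m/ at 2 rightward: 3 /t/ transparent; 4 /j/ → [+nasal]; 5 /l/ → [+nasal]; 6 /g/ transparent; 7 /w/ → [+nasal]; 8 /t/ transparent; 9 /u/ → [+nasal]; 10 /w/ → [+nasal]; 11 /t/ transparent; 12 /j/ → [+nasal]; word edge.
From /m/ at 2 leftward: 1 /a/ → [+nasal]; word edge.
[+nasal] positions on the surface: 1 2 4 5 7 9 10 12.

8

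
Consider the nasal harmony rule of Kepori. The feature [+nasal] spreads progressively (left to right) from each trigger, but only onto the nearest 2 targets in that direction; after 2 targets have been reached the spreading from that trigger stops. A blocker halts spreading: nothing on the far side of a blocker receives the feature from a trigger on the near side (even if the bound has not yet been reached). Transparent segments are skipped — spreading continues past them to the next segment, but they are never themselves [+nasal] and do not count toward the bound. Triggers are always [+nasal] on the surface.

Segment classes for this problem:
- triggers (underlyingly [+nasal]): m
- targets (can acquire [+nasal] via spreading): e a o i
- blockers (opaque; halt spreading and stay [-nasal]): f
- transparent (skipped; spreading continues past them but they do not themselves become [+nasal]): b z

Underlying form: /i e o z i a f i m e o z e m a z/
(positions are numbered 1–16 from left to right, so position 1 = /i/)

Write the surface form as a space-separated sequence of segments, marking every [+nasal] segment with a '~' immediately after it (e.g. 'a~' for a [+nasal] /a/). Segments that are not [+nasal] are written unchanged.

i e o z i a f i m~ e~ o~ z e m~ a~ z

From /m/ at 9 rightward: 10 /e/ → [+nasal]; 11 /o/ → [+nasal]; bound reached.
From /m/ at 14 rightward: 15 /a/ → [+nasal]; 16 /z/ transparent; word edge.
Targets with no active source: positions 1 2 3 5 6 8 13 stay [-nasal].
[+nasal] positions on the surface: 9 10 11 14 15.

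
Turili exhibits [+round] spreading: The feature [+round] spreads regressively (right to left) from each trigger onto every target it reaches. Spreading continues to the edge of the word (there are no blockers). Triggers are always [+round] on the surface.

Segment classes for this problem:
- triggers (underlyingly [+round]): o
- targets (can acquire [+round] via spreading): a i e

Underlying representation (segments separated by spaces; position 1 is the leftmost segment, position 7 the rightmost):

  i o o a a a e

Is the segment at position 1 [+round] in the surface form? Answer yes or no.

From /o/ at 2 leftward: 1 /i/ → [+round]; word edge.
From /o/ at 3 leftward: 2 /o/ is itself a trigger — this domain ends here.
Targets with no active source: positions 4 5 6 7 stay [-round].
[+round] positions on the surface: 1 2 3.

yes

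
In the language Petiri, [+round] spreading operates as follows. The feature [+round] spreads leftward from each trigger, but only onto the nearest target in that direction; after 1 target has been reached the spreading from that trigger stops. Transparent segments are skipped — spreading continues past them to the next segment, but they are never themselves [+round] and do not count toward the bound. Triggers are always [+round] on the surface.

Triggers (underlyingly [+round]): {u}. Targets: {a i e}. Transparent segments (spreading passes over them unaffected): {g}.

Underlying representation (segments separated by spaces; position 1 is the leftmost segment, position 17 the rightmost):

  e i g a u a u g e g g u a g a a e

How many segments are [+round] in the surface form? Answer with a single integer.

From /u/ at 5 leftward: 4 /a/ → [+round]; bound reached.
From /u/ at 7 leftward: 6 /a/ → [+round]; bound reached.
From /u/ at 12 leftward: 11 /g/ transparent; 10 /g/ transparent; 9 /e/ → [+round]; bound reached.
Targets with no active source: positions 1 2 13 15 16 17 stay [-round].
[+round] positions on the surface: 4 5 6 7 9 12.

6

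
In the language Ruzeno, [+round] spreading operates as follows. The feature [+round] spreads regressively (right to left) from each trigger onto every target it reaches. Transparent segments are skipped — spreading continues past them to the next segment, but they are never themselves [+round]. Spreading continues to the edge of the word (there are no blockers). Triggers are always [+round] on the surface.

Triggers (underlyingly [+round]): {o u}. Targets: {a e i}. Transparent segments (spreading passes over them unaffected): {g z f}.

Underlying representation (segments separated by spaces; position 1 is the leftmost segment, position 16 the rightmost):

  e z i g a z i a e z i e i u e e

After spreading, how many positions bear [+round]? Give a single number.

From /u/ at 14 leftward: 13 /i/ → [+round]; 12 /e/ → [+round]; 11 /i/ → [+round]; 10 /z/ transparent; 9 /e/ → [+round]; 8 /a/ → [+round]; 7 /i/ → [+round]; 6 /z/ transparent; 5 /a/ → [+round]; 4 /g/ transparent; 3 /i/ → [+round]; 2 /z/ transparent; 1 /e/ → [+round]; word edge.
Targets with no active source: positions 15 16 stay [-round].
[+round] positions on the surface: 1 3 5 7 8 9 11 12 13 14.

10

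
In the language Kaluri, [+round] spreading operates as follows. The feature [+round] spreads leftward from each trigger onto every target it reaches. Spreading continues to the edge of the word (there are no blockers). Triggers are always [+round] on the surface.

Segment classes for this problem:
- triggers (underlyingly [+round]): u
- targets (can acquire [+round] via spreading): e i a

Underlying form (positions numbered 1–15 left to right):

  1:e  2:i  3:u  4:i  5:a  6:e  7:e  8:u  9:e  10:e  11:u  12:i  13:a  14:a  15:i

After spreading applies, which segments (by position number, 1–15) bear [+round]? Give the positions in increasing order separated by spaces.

1 2 3 4 5 6 7 8 9 10 11

From /u/ at 3 leftward: 2 /i/ → [+round]; 1 /e/ → [+round]; word edge.
From /u/ at 8 leftward: 7 /e/ → [+round]; 6 /e/ → [+round]; 5 /a/ → [+round]; 4 /i/ → [+round]; 3 /u/ is itself a trigger — this domain ends here.
From /u/ at 11 leftward: 10 /e/ → [+round]; 9 /e/ → [+round]; 8 /u/ is itself a trigger — this domain ends here.
Targets with no active source: positions 12 13 14 15 stay [-round].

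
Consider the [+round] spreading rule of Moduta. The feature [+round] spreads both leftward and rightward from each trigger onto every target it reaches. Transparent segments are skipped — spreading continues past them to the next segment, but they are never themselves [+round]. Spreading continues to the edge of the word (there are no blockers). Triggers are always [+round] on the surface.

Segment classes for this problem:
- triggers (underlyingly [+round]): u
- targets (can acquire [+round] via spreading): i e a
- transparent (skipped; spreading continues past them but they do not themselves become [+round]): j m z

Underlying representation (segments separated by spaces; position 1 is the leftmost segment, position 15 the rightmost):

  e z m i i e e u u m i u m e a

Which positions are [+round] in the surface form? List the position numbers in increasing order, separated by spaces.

From /u/ at 8 rightward: 9 /u/ is itself a trigger — this domain ends here.
From /u/ at 8 leftward: 7 /e/ → [+round]; 6 /e/ → [+round]; 5 /i/ → [+round]; 4 /i/ → [+round]; 3 /m/ transparent; 2 /z/ transparent; 1 /e/ → [+round]; word edge.
From /u/ at 9 rightward: 10 /m/ transparent; 11 /i/ → [+round]; 12 /u/ is itself a trigger — this domain ends here.
From /u/ at 9 leftward: 8 /u/ is itself a trigger — this domain ends here.
From /u/ at 12 rightward: 13 /m/ transparent; 14 /e/ → [+round]; 15 /a/ → [+round]; word edge.
From /u/ at 12 leftward: 11 /i/ → [+round]; 10 /m/ transparent; 9 /u/ is itself a trigger — this domain ends here.

1 4 5 6 7 8 9 11 12 14 15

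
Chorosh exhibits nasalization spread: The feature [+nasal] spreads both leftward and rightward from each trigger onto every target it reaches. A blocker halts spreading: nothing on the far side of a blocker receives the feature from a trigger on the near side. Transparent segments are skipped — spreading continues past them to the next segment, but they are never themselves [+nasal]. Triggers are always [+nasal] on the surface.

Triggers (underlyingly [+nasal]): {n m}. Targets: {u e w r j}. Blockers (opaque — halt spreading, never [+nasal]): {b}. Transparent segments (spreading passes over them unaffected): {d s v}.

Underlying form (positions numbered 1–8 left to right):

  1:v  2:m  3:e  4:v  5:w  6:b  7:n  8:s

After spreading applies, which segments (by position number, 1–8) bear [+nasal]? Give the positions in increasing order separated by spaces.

From /m/ at 2 rightward: 3 /e/ → [+nasal]; 4 /v/ transparent; 5 /w/ → [+nasal]; 6 /b/ blocks.
From /m/ at 2 leftward: 1 /v/ transparent; word edge.
From /n/ at 7 rightward: 8 /s/ transparent; word edge.
From /n/ at 7 leftward: 6 /b/ blocks.

2 3 5 7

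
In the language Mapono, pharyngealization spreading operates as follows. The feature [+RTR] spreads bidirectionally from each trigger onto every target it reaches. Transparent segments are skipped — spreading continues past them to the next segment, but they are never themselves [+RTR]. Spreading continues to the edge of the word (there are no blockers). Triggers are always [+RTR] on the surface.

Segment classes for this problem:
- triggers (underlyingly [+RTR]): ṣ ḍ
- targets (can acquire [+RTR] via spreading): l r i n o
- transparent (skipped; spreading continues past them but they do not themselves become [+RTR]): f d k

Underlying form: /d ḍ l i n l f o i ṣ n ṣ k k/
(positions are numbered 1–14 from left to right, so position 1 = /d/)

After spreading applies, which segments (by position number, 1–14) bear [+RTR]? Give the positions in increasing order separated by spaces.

2 3 4 5 6 8 9 10 11 12

From /ḍ/ at 2 rightward: 3 /l/ → [+RTR]; 4 /i/ → [+RTR]; 5 /n/ → [+RTR]; 6 /l/ → [+RTR]; 7 /f/ transparent; 8 /o/ → [+RTR]; 9 /i/ → [+RTR]; 10 /ṣ/ is itself a trigger — this domain ends here.
From /ḍ/ at 2 leftward: 1 /d/ transparent; word edge.
From /ṣ/ at 10 rightward: 11 /n/ → [+RTR]; 12 /ṣ/ is itself a trigger — this domain ends here.
From /ṣ/ at 10 leftward: 9 /i/ → [+RTR]; 8 /o/ → [+RTR]; 7 /f/ transparent; 6 /l/ → [+RTR]; 5 /n/ → [+RTR]; 4 /i/ → [+RTR]; 3 /l/ → [+RTR]; 2 /ḍ/ is itself a trigger — this domain ends here.
From /ṣ/ at 12 rightward: 13 /k/ transparent; 14 /k/ transparent; word edge.
From /ṣ/ at 12 leftward: 11 /n/ → [+RTR]; 10 /ṣ/ is itself a trigger — this domain ends here.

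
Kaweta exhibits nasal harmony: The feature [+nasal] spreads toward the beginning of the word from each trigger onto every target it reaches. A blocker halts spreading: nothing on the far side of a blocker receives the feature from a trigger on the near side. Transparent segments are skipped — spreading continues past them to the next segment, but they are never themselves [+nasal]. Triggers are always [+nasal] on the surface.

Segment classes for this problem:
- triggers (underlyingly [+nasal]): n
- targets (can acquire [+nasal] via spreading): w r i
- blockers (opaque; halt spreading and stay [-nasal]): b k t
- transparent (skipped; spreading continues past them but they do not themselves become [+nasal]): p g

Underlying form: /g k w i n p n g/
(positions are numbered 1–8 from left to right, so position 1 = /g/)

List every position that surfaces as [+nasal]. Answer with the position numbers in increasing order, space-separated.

3 4 5 7

From /n/ at 5 leftward: 4 /i/ → [+nasal]; 3 /w/ → [+nasal]; 2 /k/ blocks.
From /n/ at 7 leftward: 6 /p/ transparent; 5 /n/ is itself a trigger — this domain ends here.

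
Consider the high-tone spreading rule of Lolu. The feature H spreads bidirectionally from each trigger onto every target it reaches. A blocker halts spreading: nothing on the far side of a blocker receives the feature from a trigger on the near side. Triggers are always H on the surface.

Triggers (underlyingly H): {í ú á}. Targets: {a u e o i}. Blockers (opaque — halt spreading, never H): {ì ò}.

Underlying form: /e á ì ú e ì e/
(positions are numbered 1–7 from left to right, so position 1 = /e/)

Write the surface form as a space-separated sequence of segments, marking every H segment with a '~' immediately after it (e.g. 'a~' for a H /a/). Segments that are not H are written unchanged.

e~ á~ ì ú~ e~ ì e

From /á/ at 2 rightward: 3 /ì/ blocks.
From /á/ at 2 leftward: 1 /e/ → H; word edge.
From /ú/ at 4 rightward: 5 /e/ → H; 6 /ì/ blocks.
From /ú/ at 4 leftward: 3 /ì/ blocks.
Target with no active source: position 7 stays [-high tone].
H positions on the surface: 1 2 4 5.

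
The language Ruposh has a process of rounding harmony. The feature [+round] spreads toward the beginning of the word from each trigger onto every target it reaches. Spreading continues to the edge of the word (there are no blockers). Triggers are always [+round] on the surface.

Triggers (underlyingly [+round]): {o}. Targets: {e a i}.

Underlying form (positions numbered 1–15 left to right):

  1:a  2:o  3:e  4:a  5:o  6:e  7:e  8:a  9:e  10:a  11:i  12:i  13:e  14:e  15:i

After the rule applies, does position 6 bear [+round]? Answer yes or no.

no

From /o/ at 2 leftward: 1 /a/ → [+round]; word edge.
From /o/ at 5 leftward: 4 /a/ → [+round]; 3 /e/ → [+round]; 2 /o/ is itself a trigger — this domain ends here.
Targets with no active source: positions 6 7 8 9 10 11 12 13 14 15 stay [-round].
[+round] positions on the surface: 1 2 3 4 5.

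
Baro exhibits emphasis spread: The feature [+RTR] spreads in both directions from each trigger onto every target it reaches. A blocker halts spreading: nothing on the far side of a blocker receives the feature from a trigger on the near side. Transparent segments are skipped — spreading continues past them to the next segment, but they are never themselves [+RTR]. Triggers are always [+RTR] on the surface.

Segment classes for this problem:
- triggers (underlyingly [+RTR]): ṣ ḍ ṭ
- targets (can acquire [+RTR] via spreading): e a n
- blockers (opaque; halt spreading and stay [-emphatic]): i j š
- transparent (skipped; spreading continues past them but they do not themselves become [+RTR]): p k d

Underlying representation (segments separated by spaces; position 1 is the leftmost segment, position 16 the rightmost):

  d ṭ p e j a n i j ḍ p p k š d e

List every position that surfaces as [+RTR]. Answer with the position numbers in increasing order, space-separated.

2 4 10

From /ṭ/ at 2 rightward: 3 /p/ transparent; 4 /e/ → [+RTR]; 5 /j/ blocks.
From /ṭ/ at 2 leftward: 1 /d/ transparent; word edge.
From /ḍ/ at 10 rightward: 11 /p/ transparent; 12 /p/ transparent; 13 /k/ transparent; 14 /š/ blocks.
From /ḍ/ at 10 leftward: 9 /j/ blocks.
Targets with no active source: positions 6 7 16 stay [-emphatic].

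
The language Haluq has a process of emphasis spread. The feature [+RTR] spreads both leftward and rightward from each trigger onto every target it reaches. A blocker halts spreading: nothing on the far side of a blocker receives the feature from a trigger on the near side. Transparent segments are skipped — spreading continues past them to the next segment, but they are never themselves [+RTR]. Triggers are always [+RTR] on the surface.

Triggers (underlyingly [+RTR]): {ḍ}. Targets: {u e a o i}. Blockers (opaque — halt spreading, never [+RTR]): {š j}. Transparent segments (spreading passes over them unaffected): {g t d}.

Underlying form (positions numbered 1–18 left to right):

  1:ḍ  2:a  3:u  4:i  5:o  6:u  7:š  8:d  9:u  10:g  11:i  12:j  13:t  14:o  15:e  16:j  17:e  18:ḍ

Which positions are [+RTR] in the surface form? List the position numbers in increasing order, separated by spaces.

1 2 3 4 5 6 17 18

From /ḍ/ at 1 rightward: 2 /a/ → [+RTR]; 3 /u/ → [+RTR]; 4 /i/ → [+RTR]; 5 /o/ → [+RTR]; 6 /u/ → [+RTR]; 7 /š/ blocks.
From /ḍ/ at 1 leftward: word edge.
From /ḍ/ at 18 rightward: word edge.
From /ḍ/ at 18 leftward: 17 /e/ → [+RTR]; 16 /j/ blocks.
Targets with no active source: positions 9 11 14 15 stay [-emphatic].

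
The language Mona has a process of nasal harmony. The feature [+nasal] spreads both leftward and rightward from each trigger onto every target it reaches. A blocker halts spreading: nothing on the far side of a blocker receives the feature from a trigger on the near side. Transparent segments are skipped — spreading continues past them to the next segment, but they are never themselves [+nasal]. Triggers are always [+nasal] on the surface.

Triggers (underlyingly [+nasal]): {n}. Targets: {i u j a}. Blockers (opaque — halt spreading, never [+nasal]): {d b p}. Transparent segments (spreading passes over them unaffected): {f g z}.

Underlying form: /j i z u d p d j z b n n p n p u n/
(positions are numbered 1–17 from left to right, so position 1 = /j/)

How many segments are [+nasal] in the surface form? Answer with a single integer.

5

From /n/ at 11 rightward: 12 /n/ is itself a trigger — this domain ends here.
From /n/ at 11 leftward: 10 /b/ blocks.
From /n/ at 12 rightward: 13 /p/ blocks.
From /n/ at 12 leftward: 11 /n/ is itself a trigger — this domain ends here.
From /n/ at 14 rightward: 15 /p/ blocks.
From /n/ at 14 leftward: 13 /p/ blocks.
From /n/ at 17 rightward: word edge.
From /n/ at 17 leftward: 16 /u/ → [+nasal]; 15 /p/ blocks.
Targets with no active source: positions 1 2 4 8 stay [-nasal].
[+nasal] positions on the surface: 11 12 14 16 17.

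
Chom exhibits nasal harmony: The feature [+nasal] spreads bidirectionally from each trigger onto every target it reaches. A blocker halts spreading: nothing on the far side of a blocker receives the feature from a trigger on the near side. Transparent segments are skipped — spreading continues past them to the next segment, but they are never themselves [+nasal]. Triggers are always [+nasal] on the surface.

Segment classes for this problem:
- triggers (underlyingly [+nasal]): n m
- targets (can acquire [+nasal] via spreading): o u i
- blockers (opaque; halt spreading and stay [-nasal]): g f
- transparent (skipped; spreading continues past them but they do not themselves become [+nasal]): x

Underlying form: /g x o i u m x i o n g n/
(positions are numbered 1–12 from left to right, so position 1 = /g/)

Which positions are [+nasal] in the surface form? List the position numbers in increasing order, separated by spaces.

From /m/ at 6 rightward: 7 /x/ transparent; 8 /i/ → [+nasal]; 9 /o/ → [+nasal]; 10 /n/ is itself a trigger — this domain ends here.
From /m/ at 6 leftward: 5 /u/ → [+nasal]; 4 /i/ → [+nasal]; 3 /o/ → [+nasal]; 2 /x/ transparent; 1 /g/ blocks.
From /n/ at 10 rightward: 11 /g/ blocks.
From /n/ at 10 leftward: 9 /o/ → [+nasal]; 8 /i/ → [+nasal]; 7 /x/ transparent; 6 /m/ is itself a trigger — this domain ends here.
From /n/ at 12 rightward: word edge.
From /n/ at 12 leftward: 11 /g/ blocks.

3 4 5 6 8 9 10 12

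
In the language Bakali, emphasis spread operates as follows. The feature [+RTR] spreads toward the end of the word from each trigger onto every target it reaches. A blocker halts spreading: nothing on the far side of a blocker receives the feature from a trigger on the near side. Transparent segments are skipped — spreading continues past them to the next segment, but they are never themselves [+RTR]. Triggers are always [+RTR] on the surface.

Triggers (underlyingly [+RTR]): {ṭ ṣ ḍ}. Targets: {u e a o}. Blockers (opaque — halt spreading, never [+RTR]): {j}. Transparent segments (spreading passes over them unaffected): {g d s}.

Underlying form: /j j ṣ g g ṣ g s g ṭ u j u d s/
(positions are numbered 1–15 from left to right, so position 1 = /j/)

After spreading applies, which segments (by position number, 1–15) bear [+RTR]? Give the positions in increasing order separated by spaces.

3 6 10 11

From /ṣ/ at 3 rightward: 4 /g/ transparent; 5 /g/ transparent; 6 /ṣ/ is itself a trigger — this domain ends here.
From /ṣ/ at 6 rightward: 7 /g/ transparent; 8 /s/ transparent; 9 /g/ transparent; 10 /ṭ/ is itself a trigger — this domain ends here.
From /ṭ/ at 10 rightward: 11 /u/ → [+RTR]; 12 /j/ blocks.
Target with no active source: position 13 stays [-emphatic].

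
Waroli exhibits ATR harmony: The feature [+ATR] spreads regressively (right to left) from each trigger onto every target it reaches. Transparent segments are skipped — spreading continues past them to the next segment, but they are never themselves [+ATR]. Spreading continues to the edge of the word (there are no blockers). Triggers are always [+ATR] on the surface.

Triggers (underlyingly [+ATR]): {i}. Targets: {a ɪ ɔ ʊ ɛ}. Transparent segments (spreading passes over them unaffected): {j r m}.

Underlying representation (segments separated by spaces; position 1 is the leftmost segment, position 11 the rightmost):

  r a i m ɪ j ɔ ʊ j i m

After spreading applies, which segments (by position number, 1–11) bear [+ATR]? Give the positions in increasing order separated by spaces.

From /i/ at 3 leftward: 2 /a/ → [+ATR]; 1 /r/ transparent; word edge.
From /i/ at 10 leftward: 9 /j/ transparent; 8 /ʊ/ → [+ATR]; 7 /ɔ/ → [+ATR]; 6 /j/ transparent; 5 /ɪ/ → [+ATR]; 4 /m/ transparent; 3 /i/ is itself a trigger — this domain ends here.

2 3 5 7 8 10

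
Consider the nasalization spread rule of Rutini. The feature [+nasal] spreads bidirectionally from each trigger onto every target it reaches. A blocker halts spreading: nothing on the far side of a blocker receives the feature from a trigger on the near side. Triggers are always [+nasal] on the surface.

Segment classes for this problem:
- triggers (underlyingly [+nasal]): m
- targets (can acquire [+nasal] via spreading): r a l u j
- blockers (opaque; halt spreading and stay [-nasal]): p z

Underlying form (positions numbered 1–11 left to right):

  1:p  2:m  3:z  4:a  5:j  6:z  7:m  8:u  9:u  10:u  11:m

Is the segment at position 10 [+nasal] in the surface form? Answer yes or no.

yes

From /m/ at 2 rightward: 3 /z/ blocks.
From /m/ at 2 leftward: 1 /p/ blocks.
From /m/ at 7 rightward: 8 /u/ → [+nasal]; 9 /u/ → [+nasal]; 10 /u/ → [+nasal]; 11 /m/ is itself a trigger — this domain ends here.
From /m/ at 7 leftward: 6 /z/ blocks.
From /m/ at 11 rightward: word edge.
From /m/ at 11 leftward: 10 /u/ → [+nasal]; 9 /u/ → [+nasal]; 8 /u/ → [+nasal]; 7 /m/ is itself a trigger — this domain ends here.
Targets with no active source: positions 4 5 stay [-nasal].
[+nasal] positions on the surface: 2 7 8 9 10 11.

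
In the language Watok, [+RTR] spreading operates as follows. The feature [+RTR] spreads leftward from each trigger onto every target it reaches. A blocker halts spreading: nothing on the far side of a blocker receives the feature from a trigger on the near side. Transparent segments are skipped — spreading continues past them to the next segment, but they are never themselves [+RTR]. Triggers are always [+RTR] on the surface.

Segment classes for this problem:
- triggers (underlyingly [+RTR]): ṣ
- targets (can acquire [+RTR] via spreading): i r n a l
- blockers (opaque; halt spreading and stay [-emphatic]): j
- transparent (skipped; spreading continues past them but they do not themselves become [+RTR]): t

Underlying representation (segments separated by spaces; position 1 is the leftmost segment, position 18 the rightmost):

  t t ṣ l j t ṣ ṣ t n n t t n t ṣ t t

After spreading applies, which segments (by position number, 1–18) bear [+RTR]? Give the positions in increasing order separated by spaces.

From /ṣ/ at 3 leftward: 2 /t/ transparent; 1 /t/ transparent; word edge.
From /ṣ/ at 7 leftward: 6 /t/ transparent; 5 /j/ blocks.
From /ṣ/ at 8 leftward: 7 /ṣ/ is itself a trigger — this domain ends here.
From /ṣ/ at 16 leftward: 15 /t/ transparent; 14 /n/ → [+RTR]; 13 /t/ transparent; 12 /t/ transparent; 11 /n/ → [+RTR]; 10 /n/ → [+RTR]; 9 /t/ transparent; 8 /ṣ/ is itself a trigger — this domain ends here.
Target with no active source: position 4 stays [-emphatic].

3 7 8 10 11 14 16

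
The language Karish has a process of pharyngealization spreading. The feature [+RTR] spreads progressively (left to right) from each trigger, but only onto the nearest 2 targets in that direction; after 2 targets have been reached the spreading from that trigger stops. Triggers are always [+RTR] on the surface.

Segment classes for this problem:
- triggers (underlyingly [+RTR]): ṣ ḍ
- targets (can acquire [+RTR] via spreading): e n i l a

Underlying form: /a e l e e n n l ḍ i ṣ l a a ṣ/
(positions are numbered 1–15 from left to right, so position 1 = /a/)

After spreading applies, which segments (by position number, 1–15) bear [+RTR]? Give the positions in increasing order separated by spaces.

9 10 11 12 13 15

From /ḍ/ at 9 rightward: 10 /i/ → [+RTR]; 11 /ṣ/ is itself a trigger — this domain ends here.
From /ṣ/ at 11 rightward: 12 /l/ → [+RTR]; 13 /a/ → [+RTR]; bound reached.
From /ṣ/ at 15 rightward: word edge.
Targets with no active source: positions 1 2 3 4 5 6 7 8 14 stay [-emphatic].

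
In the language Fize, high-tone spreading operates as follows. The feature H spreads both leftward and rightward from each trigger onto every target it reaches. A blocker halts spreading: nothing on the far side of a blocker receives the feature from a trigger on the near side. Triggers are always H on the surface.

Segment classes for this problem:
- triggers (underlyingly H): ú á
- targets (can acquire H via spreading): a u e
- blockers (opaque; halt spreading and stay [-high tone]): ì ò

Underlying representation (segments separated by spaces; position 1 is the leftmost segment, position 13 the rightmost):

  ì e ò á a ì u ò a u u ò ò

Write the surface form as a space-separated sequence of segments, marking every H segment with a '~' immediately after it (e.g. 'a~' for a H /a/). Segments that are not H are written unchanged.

ì e ò á~ a~ ì u ò a u u ò ò

From /á/ at 4 rightward: 5 /a/ → H; 6 /ì/ blocks.
From /á/ at 4 leftward: 3 /ò/ blocks.
Targets with no active source: positions 2 7 9 10 11 stay [-high tone].
H positions on the surface: 4 5.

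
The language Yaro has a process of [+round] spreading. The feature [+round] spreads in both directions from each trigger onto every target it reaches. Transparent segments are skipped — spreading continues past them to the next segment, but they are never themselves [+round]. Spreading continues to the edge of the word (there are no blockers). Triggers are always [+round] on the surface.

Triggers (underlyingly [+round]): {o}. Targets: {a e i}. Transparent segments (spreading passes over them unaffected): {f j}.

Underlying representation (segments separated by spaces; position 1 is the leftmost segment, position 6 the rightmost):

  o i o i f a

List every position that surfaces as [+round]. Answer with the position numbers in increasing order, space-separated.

From /o/ at 1 rightward: 2 /i/ → [+round]; 3 /o/ is itself a trigger — this domain ends here.
From /o/ at 1 leftward: word edge.
From /o/ at 3 rightward: 4 /i/ → [+round]; 5 /f/ transparent; 6 /a/ → [+round]; word edge.
From /o/ at 3 leftward: 2 /i/ → [+round]; 1 /o/ is itself a trigger — this domain ends here.

1 2 3 4 6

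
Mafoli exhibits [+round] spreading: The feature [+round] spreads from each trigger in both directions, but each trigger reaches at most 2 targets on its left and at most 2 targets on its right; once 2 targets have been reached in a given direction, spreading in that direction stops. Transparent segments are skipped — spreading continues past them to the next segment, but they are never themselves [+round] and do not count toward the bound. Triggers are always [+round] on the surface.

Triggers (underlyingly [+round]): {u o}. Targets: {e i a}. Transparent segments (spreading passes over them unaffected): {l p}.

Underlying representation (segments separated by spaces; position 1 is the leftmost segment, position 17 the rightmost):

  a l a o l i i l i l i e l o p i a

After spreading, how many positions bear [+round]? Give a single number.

From /o/ at 4 rightward: 5 /l/ transparent; 6 /i/ → [+round]; 7 /i/ → [+round]; bound reached.
From /o/ at 4 leftward: 3 /a/ → [+round]; 2 /l/ transparent; 1 /a/ → [+round]; bound reached.
From /o/ at 14 rightward: 15 /p/ transparent; 16 /i/ → [+round]; 17 /a/ → [+round]; bound reached.
From /o/ at 14 leftward: 13 /l/ transparent; 12 /e/ → [+round]; 11 /i/ → [+round]; bound reached.
Target with no active source: position 9 stays [-round].
[+round] positions on the surface: 1 3 4 6 7 11 12 14 16 17.

10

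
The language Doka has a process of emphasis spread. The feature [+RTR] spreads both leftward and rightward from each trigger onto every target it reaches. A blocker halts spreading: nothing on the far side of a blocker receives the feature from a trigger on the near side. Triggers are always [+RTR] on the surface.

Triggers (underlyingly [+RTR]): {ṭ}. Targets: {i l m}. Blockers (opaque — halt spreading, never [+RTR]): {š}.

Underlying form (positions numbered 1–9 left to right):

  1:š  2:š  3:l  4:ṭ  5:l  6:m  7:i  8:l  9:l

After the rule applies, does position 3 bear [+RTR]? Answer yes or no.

From /ṭ/ at 4 rightward: 5 /l/ → [+RTR]; 6 /m/ → [+RTR]; 7 /i/ → [+RTR]; 8 /l/ → [+RTR]; 9 /l/ → [+RTR]; word edge.
From /ṭ/ at 4 leftward: 3 /l/ → [+RTR]; 2 /š/ blocks.
[+RTR] positions on the surface: 3 4 5 6 7 8 9.

yes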